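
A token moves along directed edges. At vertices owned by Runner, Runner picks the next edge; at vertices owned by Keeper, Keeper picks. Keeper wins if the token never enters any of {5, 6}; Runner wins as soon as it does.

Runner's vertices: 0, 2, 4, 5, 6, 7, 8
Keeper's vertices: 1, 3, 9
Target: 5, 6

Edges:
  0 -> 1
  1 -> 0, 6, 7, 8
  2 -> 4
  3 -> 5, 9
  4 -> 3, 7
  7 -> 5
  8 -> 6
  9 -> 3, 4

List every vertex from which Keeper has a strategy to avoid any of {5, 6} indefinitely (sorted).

0, 1, 3, 9

A0 = {5, 6}
A1: add {7, 8} — 7 (Runner) has 7→5; 8 (Runner) has 8→6.
A2: add {4} — 4 (Runner) has 4→7.
A3: add {2} — 2 (Runner) has 2→4.
A4 = A3; e.g. 0 (Runner) has no edge into A3. Fixed point.
Runner's attractor = {2, 4, 5, 6, 7, 8}; Keeper avoids the target exactly from the complement.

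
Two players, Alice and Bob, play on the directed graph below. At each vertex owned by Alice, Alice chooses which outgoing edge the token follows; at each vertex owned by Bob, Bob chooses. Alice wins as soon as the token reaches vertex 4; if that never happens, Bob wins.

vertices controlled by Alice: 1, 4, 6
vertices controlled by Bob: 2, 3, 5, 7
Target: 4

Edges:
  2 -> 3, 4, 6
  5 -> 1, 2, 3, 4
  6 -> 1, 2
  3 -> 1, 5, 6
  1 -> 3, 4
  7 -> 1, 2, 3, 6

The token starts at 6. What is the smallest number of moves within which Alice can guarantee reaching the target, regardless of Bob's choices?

2

A0 = {4}
A1: add {1} — 1 (Alice) has 1→4.
A2: add {6} — 6 (Alice) has 6→1.
A3 = A2; e.g. 2 (Bob) can still go to 3. Fixed point.
6 enters the attractor at level 2, so Alice can force the target in 2 moves from there.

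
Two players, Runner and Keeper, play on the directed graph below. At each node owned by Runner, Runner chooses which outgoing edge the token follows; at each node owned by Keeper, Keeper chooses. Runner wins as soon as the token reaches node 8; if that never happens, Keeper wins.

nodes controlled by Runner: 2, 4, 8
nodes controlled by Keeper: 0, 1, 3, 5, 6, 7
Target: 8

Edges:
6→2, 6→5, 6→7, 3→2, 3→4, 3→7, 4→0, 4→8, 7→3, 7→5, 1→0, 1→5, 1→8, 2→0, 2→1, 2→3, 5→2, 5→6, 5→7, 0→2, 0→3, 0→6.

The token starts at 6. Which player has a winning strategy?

A0 = {8}
A1: add {4} — 4 (Runner) has 4→8.
A2 = A1; e.g. 0 (Keeper) can still go to 2. Fixed point.
6 never enters the attractor, so Keeper can avoid the target forever.

Keeper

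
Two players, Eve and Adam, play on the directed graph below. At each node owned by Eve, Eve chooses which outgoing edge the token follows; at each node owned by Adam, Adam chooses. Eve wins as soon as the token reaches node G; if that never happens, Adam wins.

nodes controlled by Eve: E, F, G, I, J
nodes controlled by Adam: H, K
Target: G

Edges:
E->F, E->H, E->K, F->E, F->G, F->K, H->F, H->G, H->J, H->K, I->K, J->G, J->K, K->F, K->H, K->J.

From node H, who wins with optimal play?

A0 = {G}
A1: add {F, J} — F (Eve) has F→G; J (Eve) has J→G.
A2: add {E} — E (Eve) has E→F.
A3 = A2; e.g. H (Adam) can still go to K. Fixed point.
H never enters the attractor, so Adam can avoid the target forever.

Adam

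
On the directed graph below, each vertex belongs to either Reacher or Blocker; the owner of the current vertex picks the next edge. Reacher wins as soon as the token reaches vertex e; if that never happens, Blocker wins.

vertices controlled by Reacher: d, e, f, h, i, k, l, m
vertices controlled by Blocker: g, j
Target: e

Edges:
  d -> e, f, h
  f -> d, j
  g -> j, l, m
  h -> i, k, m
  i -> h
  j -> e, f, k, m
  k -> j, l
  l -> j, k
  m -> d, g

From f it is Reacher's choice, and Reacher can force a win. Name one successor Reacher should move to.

A0 = {e}
A1: add {d} — d (Reacher) has d→e.
A2: add {f, m} — f (Reacher) has f→d; m (Reacher) has m→d.
A3: add {h} — h (Reacher) has h→m.
A4: add {i} — i (Reacher) has i→h.
A5 = A4; e.g. g (Blocker) can still go to j. Fixed point.
From f, successor d is in the attractor (rank 1); the other successor j is not.

d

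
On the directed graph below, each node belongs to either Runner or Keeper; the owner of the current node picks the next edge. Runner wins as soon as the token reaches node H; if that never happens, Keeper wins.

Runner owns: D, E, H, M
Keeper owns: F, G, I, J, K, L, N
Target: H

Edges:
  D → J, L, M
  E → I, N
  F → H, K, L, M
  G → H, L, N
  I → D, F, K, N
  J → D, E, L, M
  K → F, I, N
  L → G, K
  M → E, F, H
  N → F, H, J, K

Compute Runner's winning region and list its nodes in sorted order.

D, H, M

A0 = {H}
A1: add {M} — M (Runner) has M→H.
A2: add {D} — D (Runner) has D→M.
A3 = A2; e.g. E (Runner) has no edge into A2. Fixed point.
Runner's winning region = {D, H, M}.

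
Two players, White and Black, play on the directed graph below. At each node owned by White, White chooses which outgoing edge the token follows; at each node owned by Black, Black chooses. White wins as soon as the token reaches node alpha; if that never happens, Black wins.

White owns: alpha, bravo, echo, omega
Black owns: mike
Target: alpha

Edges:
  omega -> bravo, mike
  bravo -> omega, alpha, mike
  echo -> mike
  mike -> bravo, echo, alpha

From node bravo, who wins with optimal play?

White

A0 = {alpha}
A1: add {bravo} — bravo (White) has bravo→alpha.
bravo ∈ A1, so White can force the target.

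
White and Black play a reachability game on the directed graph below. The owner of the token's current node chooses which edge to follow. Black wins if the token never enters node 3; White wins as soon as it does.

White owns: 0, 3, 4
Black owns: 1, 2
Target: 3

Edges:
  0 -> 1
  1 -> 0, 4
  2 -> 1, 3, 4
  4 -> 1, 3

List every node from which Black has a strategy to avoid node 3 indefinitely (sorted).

A0 = {3}
A1: add {4} — 4 (White) has 4→3.
A2 = A1; e.g. 0 (White) has no edge into A1. Fixed point.
White's attractor = {3, 4}; Black avoids the target exactly from the complement.

0, 1, 2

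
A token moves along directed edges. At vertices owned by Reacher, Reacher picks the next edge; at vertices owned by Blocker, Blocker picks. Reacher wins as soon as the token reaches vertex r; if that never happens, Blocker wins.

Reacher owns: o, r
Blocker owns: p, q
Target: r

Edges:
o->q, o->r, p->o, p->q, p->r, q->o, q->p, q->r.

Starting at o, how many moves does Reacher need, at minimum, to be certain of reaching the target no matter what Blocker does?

A0 = {r}
A1: add {o} — o (Reacher) has o→r.
A2 = A1; e.g. p (Blocker) can still go to q. Fixed point.
o enters the attractor at level 1, so Reacher can force the target in 1 move from there.

1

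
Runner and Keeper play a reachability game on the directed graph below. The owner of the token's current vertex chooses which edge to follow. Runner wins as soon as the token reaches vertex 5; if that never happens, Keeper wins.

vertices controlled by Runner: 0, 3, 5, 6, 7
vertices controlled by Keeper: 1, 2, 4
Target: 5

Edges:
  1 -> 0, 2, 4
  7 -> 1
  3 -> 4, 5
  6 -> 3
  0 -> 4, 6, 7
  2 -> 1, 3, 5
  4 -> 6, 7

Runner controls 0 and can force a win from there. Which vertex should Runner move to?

A0 = {5}
A1: add {3} — 3 (Runner) has 3→5.
A2: add {6} — 6 (Runner) has 6→3.
A3: add {0} — 0 (Runner) has 0→6.
A4 = A3; e.g. 1 (Keeper) can still go to 2. Fixed point.
From 0, successor 6 is in the attractor (rank 2); the other successors 4, 7 are not.

6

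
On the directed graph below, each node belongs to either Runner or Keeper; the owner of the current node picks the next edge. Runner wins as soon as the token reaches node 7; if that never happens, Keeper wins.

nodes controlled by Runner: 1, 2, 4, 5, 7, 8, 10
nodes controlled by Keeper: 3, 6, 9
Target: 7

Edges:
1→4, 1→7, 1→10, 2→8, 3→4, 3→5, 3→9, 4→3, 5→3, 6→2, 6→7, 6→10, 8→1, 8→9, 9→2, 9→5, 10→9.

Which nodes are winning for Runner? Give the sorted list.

1, 2, 7, 8

A0 = {7}
A1: add {1} — 1 (Runner) has 1→7.
A2: add {8} — 8 (Runner) has 8→1.
A3: add {2} — 2 (Runner) has 2→8.
A4 = A3; e.g. 3 (Keeper) can still go to 4. Fixed point.
Runner's winning region = {1, 2, 7, 8}.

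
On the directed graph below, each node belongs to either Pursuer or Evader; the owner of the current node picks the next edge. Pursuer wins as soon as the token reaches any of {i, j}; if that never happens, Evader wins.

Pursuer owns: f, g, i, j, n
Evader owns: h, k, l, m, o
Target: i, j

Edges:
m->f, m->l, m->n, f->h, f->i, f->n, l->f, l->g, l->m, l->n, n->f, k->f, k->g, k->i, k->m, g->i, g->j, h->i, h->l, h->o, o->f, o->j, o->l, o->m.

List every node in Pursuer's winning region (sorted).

A0 = {i, j}
A1: add {f, g} — f (Pursuer) has f→i; g (Pursuer) has g→i.
A2: add {n} — n (Pursuer) has n→f.
A3 = A2; e.g. h (Evader) can still go to l. Fixed point.
Pursuer's winning region = {f, g, i, j, n}.

f, g, i, j, n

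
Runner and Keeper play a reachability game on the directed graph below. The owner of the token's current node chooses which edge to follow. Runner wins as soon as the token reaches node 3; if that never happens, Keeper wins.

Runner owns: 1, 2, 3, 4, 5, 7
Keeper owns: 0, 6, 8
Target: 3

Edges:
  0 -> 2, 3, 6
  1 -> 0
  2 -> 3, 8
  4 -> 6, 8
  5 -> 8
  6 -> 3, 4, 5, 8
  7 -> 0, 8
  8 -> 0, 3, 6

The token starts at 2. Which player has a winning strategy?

Runner

A0 = {3}
A1: add {2} — 2 (Runner) has 2→3.
A2 = A1; e.g. 0 (Keeper) can still go to 6. Fixed point.
2 ∈ A1, so Runner can force the target.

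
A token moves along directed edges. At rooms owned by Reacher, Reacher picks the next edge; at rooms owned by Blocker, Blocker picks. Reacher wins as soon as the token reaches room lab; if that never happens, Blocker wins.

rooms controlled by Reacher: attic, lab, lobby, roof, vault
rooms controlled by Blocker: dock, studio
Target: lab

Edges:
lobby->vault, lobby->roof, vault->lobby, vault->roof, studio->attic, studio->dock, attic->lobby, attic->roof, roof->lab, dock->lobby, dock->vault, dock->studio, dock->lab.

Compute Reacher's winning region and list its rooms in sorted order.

A0 = {lab}
A1: add {roof} — roof (Reacher) has roof→lab.
A2: add {attic, lobby, vault} — lobby (Reacher) has lobby→roof; vault (Reacher) has vault→roof; attic (Reacher) has attic→roof.
A3 = A2; e.g. studio (Blocker) can still go to dock. Fixed point.
Reacher's winning region = {attic, lab, lobby, roof, vault}.

attic, lab, lobby, roof, vault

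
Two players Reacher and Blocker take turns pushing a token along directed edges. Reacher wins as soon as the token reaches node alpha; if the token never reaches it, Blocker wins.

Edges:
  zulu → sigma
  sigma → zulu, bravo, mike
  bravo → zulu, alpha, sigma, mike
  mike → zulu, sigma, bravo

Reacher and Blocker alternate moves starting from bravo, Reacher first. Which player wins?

Reacher

Track states (vertex, player-to-move).
A0 = {(alpha,Reacher), (alpha,Blocker)}
A1: add {(bravo,Reacher)}.
(bravo,Reacher) ∈ A1 ⇒ Reacher forces the target.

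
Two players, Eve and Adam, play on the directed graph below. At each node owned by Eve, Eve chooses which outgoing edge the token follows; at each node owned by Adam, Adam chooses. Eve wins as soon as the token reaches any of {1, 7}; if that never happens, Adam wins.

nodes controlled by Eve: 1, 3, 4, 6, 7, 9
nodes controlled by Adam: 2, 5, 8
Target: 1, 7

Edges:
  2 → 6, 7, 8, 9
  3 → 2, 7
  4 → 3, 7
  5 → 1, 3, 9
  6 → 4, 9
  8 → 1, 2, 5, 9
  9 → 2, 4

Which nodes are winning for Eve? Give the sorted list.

A0 = {1, 7}
A1: add {3, 4} — 3 (Eve) has 3→7; 4 (Eve) has 4→7.
A2: add {6, 9} — 6 (Eve) has 6→4; 9 (Eve) has 9→4.
A3: add {5} — 5 (Adam): all of {1, 3, 9} already in.
A4 = A3; e.g. 2 (Adam) can still go to 8. Fixed point.
Eve's winning region = {1, 3, 4, 5, 6, 7, 9}.

1, 3, 4, 5, 6, 7, 9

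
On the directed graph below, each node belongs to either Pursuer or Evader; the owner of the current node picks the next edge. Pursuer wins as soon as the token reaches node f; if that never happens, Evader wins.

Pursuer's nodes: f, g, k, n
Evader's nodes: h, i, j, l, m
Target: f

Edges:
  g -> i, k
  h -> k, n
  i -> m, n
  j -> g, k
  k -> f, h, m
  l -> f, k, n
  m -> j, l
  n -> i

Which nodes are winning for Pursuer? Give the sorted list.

f, g, j, k

A0 = {f}
A1: add {k} — k (Pursuer) has k→f.
A2: add {g} — g (Pursuer) has g→k.
A3: add {j} — j (Evader): all of {g, k} already in.
A4 = A3; e.g. h (Evader) can still go to n. Fixed point.
Pursuer's winning region = {f, g, j, k}.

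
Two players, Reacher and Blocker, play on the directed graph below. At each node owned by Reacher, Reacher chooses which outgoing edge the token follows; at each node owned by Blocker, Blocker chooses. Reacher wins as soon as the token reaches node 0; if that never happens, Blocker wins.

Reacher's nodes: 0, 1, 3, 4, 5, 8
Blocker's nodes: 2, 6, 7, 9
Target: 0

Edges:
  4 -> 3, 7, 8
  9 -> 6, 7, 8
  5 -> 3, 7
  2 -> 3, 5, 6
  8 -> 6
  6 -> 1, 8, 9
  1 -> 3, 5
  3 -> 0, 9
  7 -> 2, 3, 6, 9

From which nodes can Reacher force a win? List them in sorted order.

A0 = {0}
A1: add {3} — 3 (Reacher) has 3→0.
A2: add {1, 4, 5} — 1 (Reacher) has 1→3; 4 (Reacher) has 4→3; 5 (Reacher) has 5→3.
A3 = A2; e.g. 2 (Blocker) can still go to 6. Fixed point.
Reacher's winning region = {0, 1, 3, 4, 5}.

0, 1, 3, 4, 5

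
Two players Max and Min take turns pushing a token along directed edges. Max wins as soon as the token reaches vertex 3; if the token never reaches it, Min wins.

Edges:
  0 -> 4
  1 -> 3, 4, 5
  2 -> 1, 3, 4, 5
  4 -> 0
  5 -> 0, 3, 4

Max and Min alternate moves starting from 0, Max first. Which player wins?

Min

Track states (vertex, player-to-move).
A0 = {(3,Max), (3,Min)}
A1: add {(1,Max), (2,Max), (5,Max)}.
A2 = A1; e.g. (0,Max) stays out. (0,Max) never enters ⇒ Min avoids the target.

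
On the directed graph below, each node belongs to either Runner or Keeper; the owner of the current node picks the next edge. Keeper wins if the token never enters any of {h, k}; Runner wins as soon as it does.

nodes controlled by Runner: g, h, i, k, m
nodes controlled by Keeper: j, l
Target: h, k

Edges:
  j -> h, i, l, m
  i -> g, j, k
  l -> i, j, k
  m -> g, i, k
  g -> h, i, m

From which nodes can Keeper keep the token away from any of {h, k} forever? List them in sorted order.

A0 = {h, k}
A1: add {g, i, m} — g (Runner) has g→h; i (Runner) has i→k; m (Runner) has m→k.
A2 = A1; e.g. j (Keeper) can still go to l. Fixed point.
Runner's attractor = {g, h, i, k, m}; Keeper avoids the target exactly from the complement.

j, l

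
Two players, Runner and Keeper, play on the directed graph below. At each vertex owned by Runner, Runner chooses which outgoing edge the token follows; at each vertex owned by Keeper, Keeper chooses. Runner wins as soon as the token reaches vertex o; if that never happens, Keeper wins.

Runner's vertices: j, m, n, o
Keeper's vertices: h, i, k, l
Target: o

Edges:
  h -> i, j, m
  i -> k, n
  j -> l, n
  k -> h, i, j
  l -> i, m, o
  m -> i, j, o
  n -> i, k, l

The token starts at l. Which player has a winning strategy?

Keeper

A0 = {o}
A1: add {m} — m (Runner) has m→o.
A2 = A1; e.g. h (Keeper) can still go to i. Fixed point.
l never enters the attractor, so Keeper can avoid the target forever.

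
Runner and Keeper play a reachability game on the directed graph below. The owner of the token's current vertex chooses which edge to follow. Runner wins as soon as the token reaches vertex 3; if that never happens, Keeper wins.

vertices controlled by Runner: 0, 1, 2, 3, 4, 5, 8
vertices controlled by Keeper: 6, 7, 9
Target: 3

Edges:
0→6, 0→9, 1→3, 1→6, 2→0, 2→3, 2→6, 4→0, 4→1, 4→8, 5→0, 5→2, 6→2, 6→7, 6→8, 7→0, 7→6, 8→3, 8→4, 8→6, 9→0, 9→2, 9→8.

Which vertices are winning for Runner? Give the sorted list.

1, 2, 3, 4, 5, 8

A0 = {3}
A1: add {1, 2, 8} — 1 (Runner) has 1→3; 2 (Runner) has 2→3; 8 (Runner) has 8→3.
A2: add {4, 5} — 4 (Runner) has 4→1; 5 (Runner) has 5→2.
A3 = A2; e.g. 0 (Runner) has no edge into A2. Fixed point.
Runner's winning region = {1, 2, 3, 4, 5, 8}.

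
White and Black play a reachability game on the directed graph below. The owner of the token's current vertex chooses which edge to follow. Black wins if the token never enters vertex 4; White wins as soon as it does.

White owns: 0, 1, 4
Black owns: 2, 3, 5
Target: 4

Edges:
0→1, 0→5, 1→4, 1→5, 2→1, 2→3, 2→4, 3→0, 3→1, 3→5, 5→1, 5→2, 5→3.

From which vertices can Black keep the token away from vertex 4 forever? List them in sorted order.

2, 3, 5

A0 = {4}
A1: add {1} — 1 (White) has 1→4.
A2: add {0} — 0 (White) has 0→1.
A3 = A2; e.g. 2 (Black) can still go to 3. Fixed point.
White's attractor = {0, 1, 4}; Black avoids the target exactly from the complement.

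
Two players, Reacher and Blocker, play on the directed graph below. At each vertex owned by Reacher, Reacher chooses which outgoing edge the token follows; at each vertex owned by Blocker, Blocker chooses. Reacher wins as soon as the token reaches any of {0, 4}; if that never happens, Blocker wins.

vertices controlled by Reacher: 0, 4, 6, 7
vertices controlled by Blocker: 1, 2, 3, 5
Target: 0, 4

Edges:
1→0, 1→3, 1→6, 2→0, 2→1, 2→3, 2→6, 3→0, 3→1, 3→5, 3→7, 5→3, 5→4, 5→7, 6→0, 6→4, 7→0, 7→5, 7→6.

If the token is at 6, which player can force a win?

Reacher

A0 = {0, 4}
A1: add {6, 7} — 6 (Reacher) has 6→0; 7 (Reacher) has 7→0.
A2 = A1; e.g. 1 (Blocker) can still go to 3. Fixed point.
6 ∈ A1, so Reacher can force the target.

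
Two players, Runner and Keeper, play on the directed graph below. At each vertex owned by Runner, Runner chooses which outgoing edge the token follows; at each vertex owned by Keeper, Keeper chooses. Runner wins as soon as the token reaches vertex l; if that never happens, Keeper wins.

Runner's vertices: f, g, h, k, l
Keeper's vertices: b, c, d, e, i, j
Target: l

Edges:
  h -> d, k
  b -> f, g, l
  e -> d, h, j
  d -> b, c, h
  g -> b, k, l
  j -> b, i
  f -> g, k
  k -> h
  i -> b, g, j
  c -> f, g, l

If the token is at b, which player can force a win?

A0 = {l}
A1: add {g} — g (Runner) has g→l.
A2: add {f} — f (Runner) has f→g.
A3: add {b, c} — b (Keeper): all of {f, g, l} already in; c (Keeper): all of {f, g, l} already in.
A4 = A3; e.g. d (Keeper) can still go to h. Fixed point.
b ∈ A3, so Runner can force the target.

Runner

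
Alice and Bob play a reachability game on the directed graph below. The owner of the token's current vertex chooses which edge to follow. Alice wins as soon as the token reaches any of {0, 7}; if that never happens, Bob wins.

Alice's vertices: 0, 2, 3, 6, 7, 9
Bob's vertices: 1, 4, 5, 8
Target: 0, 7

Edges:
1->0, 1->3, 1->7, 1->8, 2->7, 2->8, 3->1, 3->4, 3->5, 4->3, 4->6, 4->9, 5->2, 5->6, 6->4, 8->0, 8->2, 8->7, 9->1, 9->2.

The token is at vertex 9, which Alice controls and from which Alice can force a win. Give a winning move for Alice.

A0 = {0, 7}
A1: add {2} — 2 (Alice) has 2→7.
A2: add {8, 9} — 8 (Bob): all of {0, 2, 7} already in; 9 (Alice) has 9→2.
A3 = A2; e.g. 1 (Bob) can still go to 3. Fixed point.
From 9, successor 2 is in the attractor (rank 1); the other successor 1 is not.

2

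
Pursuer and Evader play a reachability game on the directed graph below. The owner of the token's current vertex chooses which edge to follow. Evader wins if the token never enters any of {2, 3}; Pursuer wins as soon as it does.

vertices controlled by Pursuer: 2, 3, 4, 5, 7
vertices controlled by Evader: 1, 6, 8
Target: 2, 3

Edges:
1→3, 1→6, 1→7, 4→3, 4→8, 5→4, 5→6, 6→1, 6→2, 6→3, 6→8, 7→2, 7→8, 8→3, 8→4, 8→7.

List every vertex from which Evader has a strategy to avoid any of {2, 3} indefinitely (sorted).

1, 6

A0 = {2, 3}
A1: add {4, 7} — 4 (Pursuer) has 4→3; 7 (Pursuer) has 7→2.
A2: add {5, 8} — 5 (Pursuer) has 5→4; 8 (Evader): all of {3, 4, 7} already in.
A3 = A2; e.g. 1 (Evader) can still go to 6. Fixed point.
Pursuer's attractor = {2, 3, 4, 5, 7, 8}; Evader avoids the target exactly from the complement.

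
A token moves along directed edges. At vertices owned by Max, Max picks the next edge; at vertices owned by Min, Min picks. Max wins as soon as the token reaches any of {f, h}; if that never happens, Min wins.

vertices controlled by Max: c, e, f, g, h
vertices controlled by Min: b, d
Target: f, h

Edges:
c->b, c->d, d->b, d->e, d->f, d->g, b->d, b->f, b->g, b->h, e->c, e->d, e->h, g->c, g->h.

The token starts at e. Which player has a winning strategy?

Max

A0 = {f, h}
A1: add {e, g} — e (Max) has e→h; g (Max) has g→h.
A2 = A1; e.g. b (Min) can still go to d. Fixed point.
e ∈ A1, so Max can force the target.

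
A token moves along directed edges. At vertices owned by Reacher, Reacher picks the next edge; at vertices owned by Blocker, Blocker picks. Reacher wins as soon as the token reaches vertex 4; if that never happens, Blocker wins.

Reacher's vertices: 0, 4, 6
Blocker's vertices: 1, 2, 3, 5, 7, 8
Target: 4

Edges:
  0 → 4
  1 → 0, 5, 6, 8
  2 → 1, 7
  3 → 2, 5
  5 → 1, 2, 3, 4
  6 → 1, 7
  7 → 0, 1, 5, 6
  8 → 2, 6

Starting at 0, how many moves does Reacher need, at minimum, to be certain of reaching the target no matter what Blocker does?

1

A0 = {4}
A1: add {0} — 0 (Reacher) has 0→4.
A2 = A1; e.g. 1 (Blocker) can still go to 5. Fixed point.
0 enters the attractor at level 1, so Reacher can force the target in 1 move from there.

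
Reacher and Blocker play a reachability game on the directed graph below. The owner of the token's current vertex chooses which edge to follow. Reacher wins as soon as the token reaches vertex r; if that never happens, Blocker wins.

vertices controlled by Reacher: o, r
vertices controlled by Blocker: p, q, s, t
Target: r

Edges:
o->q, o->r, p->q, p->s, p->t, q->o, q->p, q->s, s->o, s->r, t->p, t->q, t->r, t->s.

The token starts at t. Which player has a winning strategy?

Blocker

A0 = {r}
A1: add {o} — o (Reacher) has o→r.
A2: add {s} — s (Blocker): all of {o, r} already in.
A3 = A2; e.g. p (Blocker) can still go to q. Fixed point.
t never enters the attractor, so Blocker can avoid the target forever.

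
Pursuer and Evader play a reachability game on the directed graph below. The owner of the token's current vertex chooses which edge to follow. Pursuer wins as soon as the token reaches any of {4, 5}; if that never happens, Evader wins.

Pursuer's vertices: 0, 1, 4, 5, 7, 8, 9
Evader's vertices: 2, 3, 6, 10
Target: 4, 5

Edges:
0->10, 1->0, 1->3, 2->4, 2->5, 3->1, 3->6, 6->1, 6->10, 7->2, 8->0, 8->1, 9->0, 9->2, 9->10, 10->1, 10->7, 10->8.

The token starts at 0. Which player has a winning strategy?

Evader

A0 = {4, 5}
A1: add {2} — 2 (Evader): all of {4, 5} already in.
A2: add {7, 9} — 7 (Pursuer) has 7→2; 9 (Pursuer) has 9→2.
A3 = A2; e.g. 0 (Pursuer) has no edge into A2. Fixed point.
0 never enters the attractor, so Evader can avoid the target forever.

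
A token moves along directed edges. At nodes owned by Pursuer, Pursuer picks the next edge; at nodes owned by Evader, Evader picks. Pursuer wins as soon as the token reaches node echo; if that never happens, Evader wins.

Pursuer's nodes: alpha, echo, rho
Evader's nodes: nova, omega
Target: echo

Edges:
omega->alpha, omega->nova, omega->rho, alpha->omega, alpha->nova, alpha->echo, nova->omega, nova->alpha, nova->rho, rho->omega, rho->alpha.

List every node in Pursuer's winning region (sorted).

alpha, echo, rho

A0 = {echo}
A1: add {alpha} — alpha (Pursuer) has alpha→echo.
A2: add {rho} — rho (Pursuer) has rho→alpha.
A3 = A2; e.g. omega (Evader) can still go to nova. Fixed point.
Pursuer's winning region = {alpha, echo, rho}.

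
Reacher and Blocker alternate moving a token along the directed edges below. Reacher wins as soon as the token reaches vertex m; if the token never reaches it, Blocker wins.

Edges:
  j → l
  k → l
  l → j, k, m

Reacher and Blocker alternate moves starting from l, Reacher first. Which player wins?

Track states (vertex, player-to-move).
A0 = {(m,Reacher), (m,Blocker)}
A1: add {(l,Reacher)}.
(l,Reacher) ∈ A1 ⇒ Reacher forces the target.

Reacher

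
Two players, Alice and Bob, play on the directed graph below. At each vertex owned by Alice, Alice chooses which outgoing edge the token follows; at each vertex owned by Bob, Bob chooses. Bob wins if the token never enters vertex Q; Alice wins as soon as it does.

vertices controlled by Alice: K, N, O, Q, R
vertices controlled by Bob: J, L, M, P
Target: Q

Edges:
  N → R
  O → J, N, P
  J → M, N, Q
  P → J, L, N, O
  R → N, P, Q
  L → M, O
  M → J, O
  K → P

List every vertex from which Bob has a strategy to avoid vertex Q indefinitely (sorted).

A0 = {Q}
A1: add {R} — R (Alice) has R→Q.
A2: add {N} — N (Alice) has N→R.
A3: add {O} — O (Alice) has O→N.
A4 = A3; e.g. J (Bob) can still go to M. Fixed point.
Alice's attractor = {N, O, Q, R}; Bob avoids the target exactly from the complement.

J, K, L, M, P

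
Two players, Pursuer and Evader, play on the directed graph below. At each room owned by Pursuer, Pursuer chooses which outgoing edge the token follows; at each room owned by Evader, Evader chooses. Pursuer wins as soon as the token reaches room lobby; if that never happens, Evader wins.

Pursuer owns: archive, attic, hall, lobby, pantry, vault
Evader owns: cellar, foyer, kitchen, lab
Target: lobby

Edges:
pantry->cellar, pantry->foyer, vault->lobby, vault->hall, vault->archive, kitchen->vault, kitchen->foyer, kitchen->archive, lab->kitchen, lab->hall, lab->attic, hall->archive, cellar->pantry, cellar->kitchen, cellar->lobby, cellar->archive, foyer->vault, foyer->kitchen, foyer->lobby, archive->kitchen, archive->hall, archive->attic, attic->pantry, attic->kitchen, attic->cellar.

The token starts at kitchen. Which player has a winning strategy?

A0 = {lobby}
A1: add {vault} — vault (Pursuer) has vault→lobby.
A2 = A1; e.g. pantry (Pursuer) has no edge into A1. Fixed point.
kitchen never enters the attractor, so Evader can avoid the target forever.

Evader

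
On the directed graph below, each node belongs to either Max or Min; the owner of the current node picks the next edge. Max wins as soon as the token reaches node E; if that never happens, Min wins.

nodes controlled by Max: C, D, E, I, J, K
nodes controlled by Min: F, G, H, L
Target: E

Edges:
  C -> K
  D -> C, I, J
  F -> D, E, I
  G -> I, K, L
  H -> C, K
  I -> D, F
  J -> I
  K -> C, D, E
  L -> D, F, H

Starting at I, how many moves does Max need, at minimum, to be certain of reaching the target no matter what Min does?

4

A0 = {E}
A1: add {K} — K (Max) has K→E.
A2: add {C} — C (Max) has C→K.
A3: add {D, H} — D (Max) has D→C; H (Min): all of {C, K} already in.
A4: add {I} — I (Max) has I→D.
I enters the attractor at level 4, so Max can force the target in 4 moves from there.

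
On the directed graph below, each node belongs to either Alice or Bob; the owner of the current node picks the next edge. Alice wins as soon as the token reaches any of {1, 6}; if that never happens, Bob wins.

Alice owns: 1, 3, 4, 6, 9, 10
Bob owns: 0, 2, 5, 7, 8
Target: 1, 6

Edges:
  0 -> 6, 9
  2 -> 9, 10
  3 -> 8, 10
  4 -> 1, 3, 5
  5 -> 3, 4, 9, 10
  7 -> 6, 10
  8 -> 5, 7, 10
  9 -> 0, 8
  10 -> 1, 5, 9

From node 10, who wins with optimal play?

A0 = {1, 6}
A1: add {4, 10} — 4 (Alice) has 4→1; 10 (Alice) has 10→1.
10 ∈ A1, so Alice can force the target.

Alice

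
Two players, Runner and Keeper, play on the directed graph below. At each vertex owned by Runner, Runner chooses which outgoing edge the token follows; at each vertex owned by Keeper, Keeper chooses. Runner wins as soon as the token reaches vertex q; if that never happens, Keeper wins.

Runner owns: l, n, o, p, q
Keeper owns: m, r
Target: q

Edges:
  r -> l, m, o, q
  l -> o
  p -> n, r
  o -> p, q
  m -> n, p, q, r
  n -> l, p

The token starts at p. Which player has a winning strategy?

Runner

A0 = {q}
A1: add {o} — o (Runner) has o→q.
A2: add {l} — l (Runner) has l→o.
A3: add {n} — n (Runner) has n→l.
A4: add {p} — p (Runner) has p→n.
A5 = A4; e.g. m (Keeper) can still go to r. Fixed point.
p ∈ A4, so Runner can force the target.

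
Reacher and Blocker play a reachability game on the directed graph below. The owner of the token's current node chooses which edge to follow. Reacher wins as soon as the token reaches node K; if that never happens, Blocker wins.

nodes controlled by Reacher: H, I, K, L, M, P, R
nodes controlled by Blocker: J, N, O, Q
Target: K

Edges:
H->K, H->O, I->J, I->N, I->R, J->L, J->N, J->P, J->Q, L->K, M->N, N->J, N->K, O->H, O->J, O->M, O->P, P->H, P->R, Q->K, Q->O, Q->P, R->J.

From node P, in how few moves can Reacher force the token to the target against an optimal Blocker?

2

A0 = {K}
A1: add {H, L} — H (Reacher) has H→K; L (Reacher) has L→K.
A2: add {P} — P (Reacher) has P→H.
A3 = A2; e.g. I (Reacher) has no edge into A2. Fixed point.
P enters the attractor at level 2, so Reacher can force the target in 2 moves from there.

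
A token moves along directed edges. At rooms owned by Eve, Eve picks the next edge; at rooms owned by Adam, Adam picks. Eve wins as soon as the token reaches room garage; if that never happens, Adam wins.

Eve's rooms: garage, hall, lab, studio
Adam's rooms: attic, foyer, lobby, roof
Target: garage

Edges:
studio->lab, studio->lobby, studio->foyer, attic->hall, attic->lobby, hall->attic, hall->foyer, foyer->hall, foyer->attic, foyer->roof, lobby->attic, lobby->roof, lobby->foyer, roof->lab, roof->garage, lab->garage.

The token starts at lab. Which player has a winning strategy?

A0 = {garage}
A1: add {lab} — lab (Eve) has lab→garage.
lab ∈ A1, so Eve can force the target.

Eve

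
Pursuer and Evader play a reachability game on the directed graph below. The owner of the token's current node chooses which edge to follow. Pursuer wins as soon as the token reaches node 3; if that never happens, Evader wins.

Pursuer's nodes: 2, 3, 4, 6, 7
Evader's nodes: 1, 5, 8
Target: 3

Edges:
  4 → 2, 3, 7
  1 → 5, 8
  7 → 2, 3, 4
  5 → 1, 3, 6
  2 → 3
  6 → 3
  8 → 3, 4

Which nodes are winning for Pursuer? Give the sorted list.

A0 = {3}
A1: add {2, 4, 6, 7} — 2 (Pursuer) has 2→3; 4 (Pursuer) has 4→3; 6 (Pursuer) has 6→3; 7 (Pursuer) has 7→3.
A2: add {8} — 8 (Evader): all of {3, 4} already in.
A3 = A2; e.g. 1 (Evader) can still go to 5. Fixed point.
Pursuer's winning region = {2, 3, 4, 6, 7, 8}.

2, 3, 4, 6, 7, 8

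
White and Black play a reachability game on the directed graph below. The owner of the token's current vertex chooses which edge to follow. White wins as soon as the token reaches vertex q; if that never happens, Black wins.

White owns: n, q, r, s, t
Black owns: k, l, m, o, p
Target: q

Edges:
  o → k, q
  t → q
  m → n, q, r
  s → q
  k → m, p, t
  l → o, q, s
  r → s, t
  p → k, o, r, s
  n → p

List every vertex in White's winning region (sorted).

A0 = {q}
A1: add {s, t} — s (White) has s→q; t (White) has t→q.
A2: add {r} — r (White) has r→s.
A3 = A2; e.g. k (Black) can still go to m. Fixed point.
White's winning region = {q, r, s, t}.

q, r, s, t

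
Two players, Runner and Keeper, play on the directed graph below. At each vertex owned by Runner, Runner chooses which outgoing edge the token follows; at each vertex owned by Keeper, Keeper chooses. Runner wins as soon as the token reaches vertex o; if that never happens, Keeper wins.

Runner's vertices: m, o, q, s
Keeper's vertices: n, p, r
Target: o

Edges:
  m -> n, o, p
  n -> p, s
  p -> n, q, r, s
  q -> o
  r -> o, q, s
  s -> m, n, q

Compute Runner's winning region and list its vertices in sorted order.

m, o, q, r, s

A0 = {o}
A1: add {m, q} — m (Runner) has m→o; q (Runner) has q→o.
A2: add {s} — s (Runner) has s→m.
A3: add {r} — r (Keeper): all of {o, q, s} already in.
A4 = A3; e.g. n (Keeper) can still go to p. Fixed point.
Runner's winning region = {m, o, q, r, s}.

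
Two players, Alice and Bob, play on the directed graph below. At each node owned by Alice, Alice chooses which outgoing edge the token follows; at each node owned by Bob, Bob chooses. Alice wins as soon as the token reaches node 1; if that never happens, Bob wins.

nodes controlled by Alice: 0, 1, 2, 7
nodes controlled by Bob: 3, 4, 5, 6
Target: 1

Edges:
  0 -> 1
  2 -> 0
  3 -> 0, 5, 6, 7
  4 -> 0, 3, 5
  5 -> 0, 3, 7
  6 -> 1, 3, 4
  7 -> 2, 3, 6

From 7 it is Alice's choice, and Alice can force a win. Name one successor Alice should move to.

A0 = {1}
A1: add {0} — 0 (Alice) has 0→1.
A2: add {2} — 2 (Alice) has 2→0.
A3: add {7} — 7 (Alice) has 7→2.
A4 = A3; e.g. 3 (Bob) can still go to 5. Fixed point.
From 7, successor 2 is in the attractor (rank 2); the other successors 3, 6 are not.

2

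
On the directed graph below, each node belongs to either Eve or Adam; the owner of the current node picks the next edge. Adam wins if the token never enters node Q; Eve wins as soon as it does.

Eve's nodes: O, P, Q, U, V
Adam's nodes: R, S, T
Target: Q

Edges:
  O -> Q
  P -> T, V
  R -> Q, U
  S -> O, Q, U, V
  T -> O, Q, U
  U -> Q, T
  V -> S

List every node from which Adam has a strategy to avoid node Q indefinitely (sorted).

S, V

A0 = {Q}
A1: add {O, U} — O (Eve) has O→Q; U (Eve) has U→Q.
A2: add {R, T} — R (Adam): all of {Q, U} already in; T (Adam): all of {O, Q, U} already in.
A3: add {P} — P (Eve) has P→T.
A4 = A3; e.g. S (Adam) can still go to V. Fixed point.
Eve's attractor = {O, P, Q, R, T, U}; Adam avoids the target exactly from the complement.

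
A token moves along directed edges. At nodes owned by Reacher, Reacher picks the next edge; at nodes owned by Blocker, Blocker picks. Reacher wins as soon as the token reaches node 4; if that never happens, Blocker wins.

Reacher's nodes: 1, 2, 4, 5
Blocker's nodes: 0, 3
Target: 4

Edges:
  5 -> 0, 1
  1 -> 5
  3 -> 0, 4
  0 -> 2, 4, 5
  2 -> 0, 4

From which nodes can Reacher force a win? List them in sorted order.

A0 = {4}
A1: add {2} — 2 (Reacher) has 2→4.
A2 = A1; e.g. 0 (Blocker) can still go to 5. Fixed point.
Reacher's winning region = {2, 4}.

2, 4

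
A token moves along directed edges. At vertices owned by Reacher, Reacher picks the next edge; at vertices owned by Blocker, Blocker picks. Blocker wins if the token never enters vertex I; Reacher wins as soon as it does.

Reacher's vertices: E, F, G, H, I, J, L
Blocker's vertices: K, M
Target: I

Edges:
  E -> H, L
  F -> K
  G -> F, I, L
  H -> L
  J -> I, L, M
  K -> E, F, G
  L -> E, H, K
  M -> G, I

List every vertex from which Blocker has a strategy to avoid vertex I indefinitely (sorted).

E, F, H, K, L

A0 = {I}
A1: add {G, J} — G (Reacher) has G→I; J (Reacher) has J→I.
A2: add {M} — M (Blocker): all of {G, I} already in.
A3 = A2; e.g. E (Reacher) has no edge into A2. Fixed point.
Reacher's attractor = {G, I, J, M}; Blocker avoids the target exactly from the complement.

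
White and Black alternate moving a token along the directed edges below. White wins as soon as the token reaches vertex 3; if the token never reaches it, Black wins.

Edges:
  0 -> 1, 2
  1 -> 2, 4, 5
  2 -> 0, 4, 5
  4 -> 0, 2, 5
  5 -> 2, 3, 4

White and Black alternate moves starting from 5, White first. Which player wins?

Track states (vertex, player-to-move).
A0 = {(3,White), (3,Black)}
A1: add {(5,White)}.
(5,White) ∈ A1 ⇒ White forces the target.

White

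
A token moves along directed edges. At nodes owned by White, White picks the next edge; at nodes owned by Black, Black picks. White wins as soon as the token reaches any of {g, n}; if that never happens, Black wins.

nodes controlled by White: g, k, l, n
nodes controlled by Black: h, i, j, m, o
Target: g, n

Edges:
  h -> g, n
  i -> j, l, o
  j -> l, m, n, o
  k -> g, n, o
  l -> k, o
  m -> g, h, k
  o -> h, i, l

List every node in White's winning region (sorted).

g, h, k, l, m, n

A0 = {g, n}
A1: add {h, k} — h (Black): all of {g, n} already in; k (White) has k→g.
A2: add {l, m} — l (White) has l→k; m (Black): all of {g, h, k} already in.
A3 = A2; e.g. i (Black) can still go to j. Fixed point.
White's winning region = {g, h, k, l, m, n}.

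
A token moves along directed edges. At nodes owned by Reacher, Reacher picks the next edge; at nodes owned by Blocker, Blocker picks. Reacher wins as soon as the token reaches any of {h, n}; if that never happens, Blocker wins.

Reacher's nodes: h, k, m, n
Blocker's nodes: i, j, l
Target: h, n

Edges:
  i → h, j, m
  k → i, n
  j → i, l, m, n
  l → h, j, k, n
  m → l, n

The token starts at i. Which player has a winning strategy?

Blocker

A0 = {h, n}
A1: add {k, m} — k (Reacher) has k→n; m (Reacher) has m→n.
A2 = A1; e.g. i (Blocker) can still go to j. Fixed point.
i never enters the attractor, so Blocker can avoid the target forever.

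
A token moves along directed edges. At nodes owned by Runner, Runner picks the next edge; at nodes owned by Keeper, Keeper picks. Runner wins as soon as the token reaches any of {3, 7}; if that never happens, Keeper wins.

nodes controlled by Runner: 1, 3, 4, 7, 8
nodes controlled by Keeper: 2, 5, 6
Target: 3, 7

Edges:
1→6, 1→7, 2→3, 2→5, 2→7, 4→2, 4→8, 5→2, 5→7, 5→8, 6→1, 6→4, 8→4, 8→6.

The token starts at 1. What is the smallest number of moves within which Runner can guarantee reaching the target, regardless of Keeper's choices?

A0 = {3, 7}
A1: add {1} — 1 (Runner) has 1→7.
A2 = A1; e.g. 2 (Keeper) can still go to 5. Fixed point.
1 enters the attractor at level 1, so Runner can force the target in 1 move from there.

1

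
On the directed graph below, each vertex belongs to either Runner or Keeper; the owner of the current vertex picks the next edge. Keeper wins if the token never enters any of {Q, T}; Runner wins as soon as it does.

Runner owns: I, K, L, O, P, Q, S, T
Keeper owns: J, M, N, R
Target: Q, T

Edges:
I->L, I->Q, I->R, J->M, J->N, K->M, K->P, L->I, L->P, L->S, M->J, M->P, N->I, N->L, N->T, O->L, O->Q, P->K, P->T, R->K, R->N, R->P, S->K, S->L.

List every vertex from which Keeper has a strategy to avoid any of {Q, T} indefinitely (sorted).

A0 = {Q, T}
A1: add {I, O, P} — I (Runner) has I→Q; O (Runner) has O→Q; P (Runner) has P→T.
A2: add {K, L} — K (Runner) has K→P; L (Runner) has L→I.
A3: add {N, S} — N (Keeper): all of {I, L, T} already in; S (Runner) has S→K.
A4: add {R} — R (Keeper): all of {K, N, P} already in.
A5 = A4; e.g. J (Keeper) can still go to M. Fixed point.
Runner's attractor = {I, K, L, N, O, P, Q, R, S, T}; Keeper avoids the target exactly from the complement.

J, M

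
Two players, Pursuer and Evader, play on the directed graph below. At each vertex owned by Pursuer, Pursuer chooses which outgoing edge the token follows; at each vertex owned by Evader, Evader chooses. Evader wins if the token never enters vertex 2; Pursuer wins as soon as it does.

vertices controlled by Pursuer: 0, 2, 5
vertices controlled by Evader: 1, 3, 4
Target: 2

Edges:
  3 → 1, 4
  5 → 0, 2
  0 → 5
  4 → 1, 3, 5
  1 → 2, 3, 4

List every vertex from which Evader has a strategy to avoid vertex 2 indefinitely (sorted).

1, 3, 4

A0 = {2}
A1: add {5} — 5 (Pursuer) has 5→2.
A2: add {0} — 0 (Pursuer) has 0→5.
A3 = A2; e.g. 1 (Evader) can still go to 3. Fixed point.
Pursuer's attractor = {0, 2, 5}; Evader avoids the target exactly from the complement.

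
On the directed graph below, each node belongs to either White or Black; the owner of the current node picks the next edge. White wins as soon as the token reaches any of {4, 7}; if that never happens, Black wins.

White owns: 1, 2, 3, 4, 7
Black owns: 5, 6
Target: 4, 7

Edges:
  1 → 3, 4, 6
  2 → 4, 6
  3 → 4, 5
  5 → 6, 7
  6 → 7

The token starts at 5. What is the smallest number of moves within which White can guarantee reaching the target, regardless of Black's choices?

A0 = {4, 7}
A1: add {1, 2, 3, 6} — 1 (White) has 1→4; 2 (White) has 2→4; 3 (White) has 3→4; 6 (Black): all of {7} already in.
A2: add {5} — 5 (Black): all of {6, 7} already in.
A2 = all vertices. Fixed point.
5 enters the attractor at level 2, so White can force the target in 2 moves from there.

2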